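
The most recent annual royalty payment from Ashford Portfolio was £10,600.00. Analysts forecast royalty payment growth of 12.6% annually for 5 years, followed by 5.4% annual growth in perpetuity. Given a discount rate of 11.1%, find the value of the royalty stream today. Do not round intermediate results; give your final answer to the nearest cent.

D_1 = 11935.60000
D_2 = 13439.48560
D_3 = 15132.86079
D_4 = 17039.60124
D_5 = 19186.59100
Terminal value at year 5: TV = D_5×(1+g_2)/(r−g_2) = 20222.66692/0.057 = 354783.63010
P_0 = D_1/(1+r)^1 + D_2/(1+r)^2 + D_3/(1+r)^3 + D_4/(1+r)^4 + D_5/(1+r)^5 + TV/(1+r)^5
    = 10743.11431 + 10888.16086 + 11035.16573 + 11184.15537 + 11335.15657 + 209600.96526 = 264786.71810

£264786.72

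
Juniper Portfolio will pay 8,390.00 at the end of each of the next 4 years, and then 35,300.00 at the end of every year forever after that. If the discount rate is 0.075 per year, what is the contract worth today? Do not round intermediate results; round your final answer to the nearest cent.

PV of 4-year annuity: 8,390.00 × [1 − (1+0.075)^−4] / 0.075 = 28100.84740
Perpetuity value at year 4: 35,300.00 / 0.075 = 470666.66667
PV of perpetuity: 470666.66667 / (1+0.075)^4 = 352435.44935
Total PV = 28100.84740 + 352435.44935 = 380536.29675

380536.30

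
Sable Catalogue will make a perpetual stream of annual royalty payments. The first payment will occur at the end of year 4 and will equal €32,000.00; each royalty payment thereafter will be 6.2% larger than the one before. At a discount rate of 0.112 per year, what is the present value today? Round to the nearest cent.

Value at end of year 3: C₁ / (r − g) = €32,000.00 / (0.112 − 0.062) = €640,000.0000
Discount to today: PV = €640,000.0000 / (1 + 0.112)^3 = €640,000.0000 / 1.375037 = €465,442.05

€465442.05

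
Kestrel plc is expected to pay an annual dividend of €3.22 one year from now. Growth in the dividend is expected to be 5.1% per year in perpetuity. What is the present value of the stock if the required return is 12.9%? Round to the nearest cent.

Growing perpetuity: P = D₁ / (r − g) = €3.2200 / (0.129 − 0.051) = €41.28

€41.28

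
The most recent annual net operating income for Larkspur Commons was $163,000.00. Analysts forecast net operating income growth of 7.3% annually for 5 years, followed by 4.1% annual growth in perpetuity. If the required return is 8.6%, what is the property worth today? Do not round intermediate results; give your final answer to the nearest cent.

$4336578.81

D_1 = 174899.00000
D_2 = 187666.62700
D_3 = 201366.29077
D_4 = 216066.03000
D_5 = 231838.85019
Terminal value at year 5: TV = D_5×(1+g_2)/(r−g_2) = 241344.24304/0.045 = 5363205.40099
P_0 = D_1/(1+r)^1 + D_2/(1+r)^2 + D_3/(1+r)^3 + D_4/(1+r)^4 + D_5/(1+r)^5 + TV/(1+r)^5
    = 161048.80295 + 159120.96276 + 157216.19986 + 155334.23798 + 153474.80419 + 3550383.80367 = 4336578.81141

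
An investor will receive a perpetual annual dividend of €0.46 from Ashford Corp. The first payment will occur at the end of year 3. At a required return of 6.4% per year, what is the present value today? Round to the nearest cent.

€6.35

Value at end of year 2: C / r = €0.46 / 0.064 = €7.1875
Discount to today: PV = €7.1875 / (1 + 0.064)^2 = €7.1875 / 1.132096 = €6.35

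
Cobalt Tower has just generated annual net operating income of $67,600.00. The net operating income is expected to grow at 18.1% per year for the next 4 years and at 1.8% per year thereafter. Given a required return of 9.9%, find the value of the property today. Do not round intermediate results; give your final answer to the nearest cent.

$1457714.11

D_1 = 79835.60000
D_2 = 94285.84360
D_3 = 111351.58129
D_4 = 131506.21751
Terminal value at year 4: TV = D_4×(1+g_2)/(r−g_2) = 133873.32942/0.081 = 1652757.15334
P_0 = D_1/(1+r)^1 + D_2/(1+r)^2 + D_3/(1+r)^3 + D_4/(1+r)^4 + TV/(1+r)^4
    = 72643.85805 + 78064.05492 + 83888.67049 + 90147.87975 + 1132969.64919 = 1457714.11240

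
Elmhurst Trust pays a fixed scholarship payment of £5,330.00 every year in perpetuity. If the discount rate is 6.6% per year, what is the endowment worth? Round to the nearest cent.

£80757.58

Level perpetuity: PV = C / r = £5,330.00 / 0.066 = £80,757.58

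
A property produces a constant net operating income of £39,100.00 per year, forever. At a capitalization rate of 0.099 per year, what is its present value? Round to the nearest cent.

£394949.49

Level perpetuity: PV = C / r = £39,100.00 / 0.099 = £394,949.49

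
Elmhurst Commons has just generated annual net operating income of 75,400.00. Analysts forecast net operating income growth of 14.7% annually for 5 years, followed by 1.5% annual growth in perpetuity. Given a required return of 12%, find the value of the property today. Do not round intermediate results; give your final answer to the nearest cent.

1226217.88

D_1 = 86483.80000
D_2 = 99196.91860
D_3 = 113778.86563
D_4 = 130504.35888
D_5 = 149688.49964
Terminal value at year 5: TV = D_5×(1+g_2)/(r−g_2) = 151933.82713/0.105 = 1446988.82984
P_0 = D_1/(1+r)^1 + D_2/(1+r)^2 + D_3/(1+r)^3 + D_4/(1+r)^4 + D_5/(1+r)^5 + TV/(1+r)^5
    = 77217.67857 + 79079.17618 + 80985.54918 + 82937.87938 + 84937.27469 + 821060.32197 = 1226217.87997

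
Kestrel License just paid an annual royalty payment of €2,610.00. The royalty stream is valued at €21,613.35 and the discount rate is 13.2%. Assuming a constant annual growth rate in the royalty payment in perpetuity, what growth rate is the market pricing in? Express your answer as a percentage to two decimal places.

1.00%

P = D₀(1+g)/(r−g) ⇒ P(r−g) = D₀(1+g) ⇒ g(P+D₀) = P·r − D₀
g = (P·r − D₀)/(P + D₀) = (€21,613.35×0.132 − €2,610.00) / (€21,613.35 + €2,610.00) = 0.010030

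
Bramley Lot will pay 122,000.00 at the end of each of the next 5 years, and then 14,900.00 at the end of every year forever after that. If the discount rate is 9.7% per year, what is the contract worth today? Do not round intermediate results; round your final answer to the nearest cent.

562732.29

PV of 5-year annuity: 122,000.00 × [1 − (1+0.097)^−5] / 0.097 = 466042.32476
Perpetuity value at year 5: 14,900.00 / 0.097 = 153608.24742
PV of perpetuity: 153608.24742 / (1+0.097)^5 = 96689.96350
Total PV = 466042.32476 + 96689.96350 = 562732.28826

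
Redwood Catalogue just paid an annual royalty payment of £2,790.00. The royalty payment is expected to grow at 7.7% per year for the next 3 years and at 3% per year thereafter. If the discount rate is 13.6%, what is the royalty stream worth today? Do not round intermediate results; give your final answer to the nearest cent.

D_1 = 3004.83000
D_2 = 3236.20191
D_3 = 3485.38946
Terminal value at year 3: TV = D_3×(1+g_2)/(r−g_2) = 3589.95114/0.106 = 33867.46359
P_0 = D_1/(1+r)^1 + D_2/(1+r)^2 + D_3/(1+r)^3 + TV/(1+r)^3
    = 2645.09683 + 2507.71944 + 2377.47697 + 23101.89888 = 30632.19212

£30632.19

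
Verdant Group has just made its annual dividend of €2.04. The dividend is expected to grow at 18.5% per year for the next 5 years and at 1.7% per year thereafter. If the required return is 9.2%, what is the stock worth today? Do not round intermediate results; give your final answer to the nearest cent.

D_1 = 2.41740
D_2 = 2.86462
D_3 = 3.39457
D_4 = 4.02257
D_5 = 4.76674
Terminal value at year 5: TV = D_5×(1+g_2)/(r−g_2) = 4.84778/0.075 = 64.63706
P_0 = D_1/(1+r)^1 + D_2/(1+r)^2 + D_3/(1+r)^3 + D_4/(1+r)^4 + D_5/(1+r)^5 + TV/(1+r)^5
    = 2.21374 + 2.40227 + 2.60686 + 2.82887 + 3.06979 + 41.62636 = 54.74788

€54.75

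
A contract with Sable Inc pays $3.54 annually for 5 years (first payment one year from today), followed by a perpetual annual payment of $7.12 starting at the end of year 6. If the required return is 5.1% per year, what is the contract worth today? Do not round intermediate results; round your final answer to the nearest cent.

PV of 5-year annuity: $3.54 × [1 − (1+0.051)^−5] / 0.051 = 15.28407
Perpetuity value at year 5: $7.12 / 0.051 = 139.60784
PV of perpetuity: 139.60784 / (1+0.051)^5 = 108.86700
Total PV = 15.28407 + 108.86700 = 124.15107

$124.15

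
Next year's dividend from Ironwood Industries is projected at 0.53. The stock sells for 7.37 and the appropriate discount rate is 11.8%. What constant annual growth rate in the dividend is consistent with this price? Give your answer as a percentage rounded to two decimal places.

4.61%

P = D₁/(r−g) ⇒ g = r − D₁/P = 0.118 − 0.53/7.37 = 0.046087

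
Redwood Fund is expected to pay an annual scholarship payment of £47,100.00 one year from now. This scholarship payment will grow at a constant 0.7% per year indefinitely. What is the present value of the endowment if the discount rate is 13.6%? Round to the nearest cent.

Growing perpetuity: P = D₁ / (r − g) = £47,100.0000 / (0.136 − 0.007) = £365,116.28

£365116.28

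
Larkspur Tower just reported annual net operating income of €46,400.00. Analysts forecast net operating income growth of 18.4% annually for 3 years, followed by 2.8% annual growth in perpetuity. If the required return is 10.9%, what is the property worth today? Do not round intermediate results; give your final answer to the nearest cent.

D_1 = 54937.60000
D_2 = 65046.11840
D_3 = 77014.60419
Terminal value at year 3: TV = D_3×(1+g_2)/(r−g_2) = 79171.01310/0.081 = 977419.91485
P_0 = D_1/(1+r)^1 + D_2/(1+r)^2 + D_3/(1+r)^3 + TV/(1+r)^3
    = 49537.96213 + 52888.13991 + 56464.88517 + 716616.07351 = 875507.06071

€875507.06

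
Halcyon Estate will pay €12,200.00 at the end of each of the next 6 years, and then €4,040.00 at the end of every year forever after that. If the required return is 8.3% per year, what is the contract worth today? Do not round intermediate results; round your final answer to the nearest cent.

PV of 6-year annuity: €12,200.00 × [1 − (1+0.083)^−6] / 0.083 = 55889.49953
Perpetuity value at year 6: €4,040.00 / 0.083 = 48674.69880
PV of perpetuity: 48674.69880 / (1+0.083)^6 = 30167.02846
Total PV = 55889.49953 + 30167.02846 = 86056.52799

€86056.53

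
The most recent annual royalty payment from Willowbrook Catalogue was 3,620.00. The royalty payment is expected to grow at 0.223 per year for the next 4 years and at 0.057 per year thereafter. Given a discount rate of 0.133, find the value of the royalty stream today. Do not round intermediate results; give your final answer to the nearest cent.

85945.96

D_1 = 4427.26000
D_2 = 5414.53898
D_3 = 6621.98117
D_4 = 8098.68297
Terminal value at year 4: TV = D_4×(1+g_2)/(r−g_2) = 8560.30790/0.076 = 112635.63031
P_0 = D_1/(1+r)^1 + D_2/(1+r)^2 + D_3/(1+r)^3 + D_4/(1+r)^4 + TV/(1+r)^4
    = 3907.55516 + 4217.95231 + 4553.00589 + 4914.67449 + 68352.77554 = 85945.96339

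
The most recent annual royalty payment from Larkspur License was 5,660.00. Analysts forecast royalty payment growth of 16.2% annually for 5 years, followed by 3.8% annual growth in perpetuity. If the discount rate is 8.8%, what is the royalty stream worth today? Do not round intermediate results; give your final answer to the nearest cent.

D_1 = 6576.92000
D_2 = 7642.38104
D_3 = 8880.44677
D_4 = 10319.07914
D_5 = 11990.76997
Terminal value at year 5: TV = D_5×(1+g_2)/(r−g_2) = 12446.41923/0.05 = 248928.38450
P_0 = D_1/(1+r)^1 + D_2/(1+r)^2 + D_3/(1+r)^3 + D_4/(1+r)^4 + D_5/(1+r)^5 + TV/(1+r)^5
    = 6044.96324 + 6456.10963 + 6895.22003 + 7364.19639 + 7865.07004 + 163278.85410 = 197904.41344

197904.41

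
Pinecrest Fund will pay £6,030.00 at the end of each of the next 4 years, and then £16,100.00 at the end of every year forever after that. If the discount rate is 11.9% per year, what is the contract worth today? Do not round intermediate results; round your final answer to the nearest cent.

£104643.48

PV of 4-year annuity: £6,030.00 × [1 − (1+0.119)^−4] / 0.119 = 18353.85754
Perpetuity value at year 4: £16,100.00 / 0.119 = 135294.11765
PV of perpetuity: 135294.11765 / (1+0.119)^4 = 86289.62240
Total PV = 18353.85754 + 86289.62240 = 104643.47994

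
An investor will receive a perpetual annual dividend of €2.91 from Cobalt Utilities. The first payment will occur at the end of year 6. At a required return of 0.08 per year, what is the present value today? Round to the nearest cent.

Value at end of year 5: C / r = €2.91 / 0.08 = €36.3750
Discount to today: PV = €36.3750 / (1 + 0.08)^5 = €36.3750 / 1.469328 = €24.76

€24.76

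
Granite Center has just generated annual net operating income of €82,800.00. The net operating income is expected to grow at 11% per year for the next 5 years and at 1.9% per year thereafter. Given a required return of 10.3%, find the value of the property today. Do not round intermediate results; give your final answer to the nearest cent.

€1458671.76

D_1 = 91908.00000
D_2 = 102017.88000
D_3 = 113239.84680
D_4 = 125696.22995
D_5 = 139522.81524
Terminal value at year 5: TV = D_5×(1+g_2)/(r−g_2) = 142173.74873/0.084 = 1692544.62776
P_0 = D_1/(1+r)^1 + D_2/(1+r)^2 + D_3/(1+r)^3 + D_4/(1+r)^4 + D_5/(1+r)^5 + TV/(1+r)^5
    = 83325.47597 + 83854.28679 + 84386.45362 + 84921.99775 + 85460.94062 + 1036722.60104 = 1458671.75578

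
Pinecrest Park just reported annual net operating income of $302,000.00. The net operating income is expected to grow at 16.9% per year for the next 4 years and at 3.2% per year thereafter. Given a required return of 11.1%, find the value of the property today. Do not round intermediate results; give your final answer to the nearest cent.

$6209829.87

D_1 = 353038.00000
D_2 = 412701.42200
D_3 = 482447.96232
D_4 = 563981.66795
Terminal value at year 4: TV = D_4×(1+g_2)/(r−g_2) = 582029.08132/0.079 = 7367456.72562
P_0 = D_1/(1+r)^1 + D_2/(1+r)^2 + D_3/(1+r)^3 + D_4/(1+r)^4 + TV/(1+r)^4
    = 317765.97660 + 334355.01948 + 351810.09700 + 370176.42070 + 4835722.35650 = 6209829.87028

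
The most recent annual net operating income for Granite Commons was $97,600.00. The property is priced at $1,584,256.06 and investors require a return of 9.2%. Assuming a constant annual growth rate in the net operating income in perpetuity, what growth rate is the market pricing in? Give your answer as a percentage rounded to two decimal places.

2.86%

P = D₀(1+g)/(r−g) ⇒ P(r−g) = D₀(1+g) ⇒ g(P+D₀) = P·r − D₀
g = (P·r − D₀)/(P + D₀) = ($1,584,256.06×0.092 − $97,600.00) / ($1,584,256.06 + $97,600.00) = 0.028630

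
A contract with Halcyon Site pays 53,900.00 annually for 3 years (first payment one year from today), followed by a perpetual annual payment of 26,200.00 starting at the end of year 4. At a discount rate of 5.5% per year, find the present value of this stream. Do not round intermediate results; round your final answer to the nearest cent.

PV of 3-year annuity: 53,900.00 × [1 − (1+0.055)^−3] / 0.055 = 145418.60910
Perpetuity value at year 3: 26,200.00 / 0.055 = 476363.63636
PV of perpetuity: 476363.63636 / (1+0.055)^3 = 405677.78185
Total PV = 145418.60910 + 405677.78185 = 551096.39095

551096.39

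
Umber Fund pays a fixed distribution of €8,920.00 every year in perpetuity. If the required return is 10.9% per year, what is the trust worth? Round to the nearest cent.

€81834.86

Level perpetuity: PV = C / r = €8,920.00 / 0.109 = €81,834.86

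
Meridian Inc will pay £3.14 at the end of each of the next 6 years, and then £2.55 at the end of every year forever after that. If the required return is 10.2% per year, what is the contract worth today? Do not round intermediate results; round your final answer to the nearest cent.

£27.55

PV of 6-year annuity: £3.14 × [1 − (1+0.102)^−6] / 0.102 = 13.59574
Perpetuity value at year 6: £2.55 / 0.102 = 25.00000
PV of perpetuity: 25.00000 / (1+0.102)^6 = 13.95888
Total PV = 13.59574 + 13.95888 = 27.55461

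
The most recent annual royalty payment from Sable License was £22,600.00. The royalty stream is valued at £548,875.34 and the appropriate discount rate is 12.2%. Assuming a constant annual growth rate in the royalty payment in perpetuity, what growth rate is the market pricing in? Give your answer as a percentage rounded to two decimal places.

P = D₀(1+g)/(r−g) ⇒ P(r−g) = D₀(1+g) ⇒ g(P+D₀) = P·r − D₀
g = (P·r − D₀)/(P + D₀) = (£548,875.34×0.122 − £22,600.00) / (£548,875.34 + £22,600.00) = 0.077629

7.76%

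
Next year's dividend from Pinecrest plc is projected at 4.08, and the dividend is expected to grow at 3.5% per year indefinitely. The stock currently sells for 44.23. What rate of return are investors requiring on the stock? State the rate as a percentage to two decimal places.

12.72%

P = D₁/(r − g) ⇒ r = D₁/P + g = 4.0800/44.23 + 0.035 = 0.092245 + 0.035 = 0.127245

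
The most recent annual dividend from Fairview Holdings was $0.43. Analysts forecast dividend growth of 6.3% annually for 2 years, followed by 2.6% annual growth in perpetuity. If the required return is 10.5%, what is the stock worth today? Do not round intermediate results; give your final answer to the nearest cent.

$5.98

D_1 = 0.45709
D_2 = 0.48589
Terminal value at year 2: TV = D_2×(1+g_2)/(r−g_2) = 0.49852/0.079 = 6.31038
P_0 = D_1/(1+r)^1 + D_2/(1+r)^2 + TV/(1+r)^2
    = 0.41366 + 0.39793 + 5.16810 = 5.97969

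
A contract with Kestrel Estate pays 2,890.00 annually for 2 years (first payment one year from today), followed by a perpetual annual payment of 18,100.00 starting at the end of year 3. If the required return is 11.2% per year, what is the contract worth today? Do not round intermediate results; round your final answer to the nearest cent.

135628.67

PV of 2-year annuity: 2,890.00 × [1 − (1+0.112)^−2] / 0.112 = 4936.07991
Perpetuity value at year 2: 18,100.00 / 0.112 = 161607.14286
PV of perpetuity: 161607.14286 / (1+0.112)^2 = 130692.59392
Total PV = 4936.07991 + 130692.59392 = 135628.67383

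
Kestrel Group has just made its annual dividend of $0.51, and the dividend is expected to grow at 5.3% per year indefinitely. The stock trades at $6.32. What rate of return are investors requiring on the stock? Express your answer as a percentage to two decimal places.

D₁ = $0.51 × 1.053 = $0.5370
P = D₁/(r − g) ⇒ r = D₁/P + g = $0.5370/$6.32 + 0.053 = 0.084973 + 0.053 = 0.137973

13.80%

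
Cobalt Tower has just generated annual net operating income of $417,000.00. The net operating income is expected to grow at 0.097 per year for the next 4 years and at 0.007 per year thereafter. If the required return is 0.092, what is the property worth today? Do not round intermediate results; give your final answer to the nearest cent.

D_1 = 457449.00000
D_2 = 501821.55300
D_3 = 550498.24364
D_4 = 603896.57327
Terminal value at year 4: TV = D_4×(1+g_2)/(r−g_2) = 608123.84929/0.085 = 7154398.22691
P_0 = D_1/(1+r)^1 + D_2/(1+r)^2 + D_3/(1+r)^3 + D_4/(1+r)^4 + TV/(1+r)^4
    = 418909.34066 + 420827.42372 + 422754.28921 + 424689.97735 + 5031327.14345 = 6718508.17439

$6718508.17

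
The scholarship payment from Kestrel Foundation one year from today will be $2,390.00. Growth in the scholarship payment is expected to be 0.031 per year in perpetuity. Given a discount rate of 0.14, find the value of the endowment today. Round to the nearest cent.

$21926.61

Growing perpetuity: P = D₁ / (r − g) = $2,390.0000 / (0.14 − 0.031) = $21,926.61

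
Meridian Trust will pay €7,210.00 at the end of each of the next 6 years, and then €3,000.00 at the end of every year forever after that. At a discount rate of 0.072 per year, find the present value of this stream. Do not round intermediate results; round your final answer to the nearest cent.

€61610.50

PV of 6-year annuity: €7,210.00 × [1 − (1+0.072)^−6] / 0.072 = 34155.58522
Perpetuity value at year 6: €3,000.00 / 0.072 = 41666.66667
PV of perpetuity: 41666.66667 / (1+0.072)^6 = 27454.91138
Total PV = 34155.58522 + 27454.91138 = 61610.49659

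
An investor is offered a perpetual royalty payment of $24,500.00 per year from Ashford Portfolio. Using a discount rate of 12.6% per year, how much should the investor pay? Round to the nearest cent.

Level perpetuity: PV = C / r = $24,500.00 / 0.126 = $194,444.44

$194444.44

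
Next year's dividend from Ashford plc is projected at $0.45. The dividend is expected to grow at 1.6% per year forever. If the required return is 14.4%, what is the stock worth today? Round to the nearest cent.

$3.52

Growing perpetuity: P = D₁ / (r − g) = $0.4500 / (0.144 − 0.016) = $3.52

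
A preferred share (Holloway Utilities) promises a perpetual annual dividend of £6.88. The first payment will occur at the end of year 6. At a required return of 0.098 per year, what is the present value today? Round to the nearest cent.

Value at end of year 5: C / r = £6.88 / 0.098 = £70.2041
Discount to today: PV = £70.2041 / (1 + 0.098)^5 = £70.2041 / 1.595922 = £43.99

£43.99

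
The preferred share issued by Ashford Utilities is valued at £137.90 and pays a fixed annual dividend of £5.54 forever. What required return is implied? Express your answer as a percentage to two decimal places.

P = C/r ⇒ r = C/P = £5.54/£137.90 = 0.040174

4.02%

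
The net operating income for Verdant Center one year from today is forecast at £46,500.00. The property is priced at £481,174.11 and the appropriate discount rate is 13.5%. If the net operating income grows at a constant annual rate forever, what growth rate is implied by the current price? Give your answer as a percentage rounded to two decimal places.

3.84%

P = D₁/(r−g) ⇒ g = r − D₁/P = 0.135 − £46,500.00/£481,174.11 = 0.038361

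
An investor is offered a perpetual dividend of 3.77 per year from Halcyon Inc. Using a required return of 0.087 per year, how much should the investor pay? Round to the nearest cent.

43.33

Level perpetuity: PV = C / r = 3.77 / 0.087 = 43.33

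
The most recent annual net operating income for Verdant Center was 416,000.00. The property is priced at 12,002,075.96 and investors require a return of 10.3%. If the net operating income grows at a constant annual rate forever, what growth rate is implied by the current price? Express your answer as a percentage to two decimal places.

P = D₀(1+g)/(r−g) ⇒ P(r−g) = D₀(1+g) ⇒ g(P+D₀) = P·r − D₀
g = (P·r − D₀)/(P + D₀) = (12,002,075.96×0.103 − 416,000.00) / (12,002,075.96 + 416,000.00) = 0.066050

6.60%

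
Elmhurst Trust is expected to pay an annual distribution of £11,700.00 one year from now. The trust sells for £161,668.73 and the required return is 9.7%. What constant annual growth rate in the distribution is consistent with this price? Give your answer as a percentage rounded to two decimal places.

P = D₁/(r−g) ⇒ g = r − D₁/P = 0.097 − £11,700.00/£161,668.73 = 0.024630

2.46%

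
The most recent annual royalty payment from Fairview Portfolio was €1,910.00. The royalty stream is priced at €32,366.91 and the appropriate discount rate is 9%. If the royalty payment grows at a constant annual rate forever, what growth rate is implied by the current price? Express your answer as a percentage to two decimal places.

2.93%

P = D₀(1+g)/(r−g) ⇒ P(r−g) = D₀(1+g) ⇒ g(P+D₀) = P·r − D₀
g = (P·r − D₀)/(P + D₀) = (€32,366.91×0.09 − €1,910.00) / (€32,366.91 + €1,910.00) = 0.029262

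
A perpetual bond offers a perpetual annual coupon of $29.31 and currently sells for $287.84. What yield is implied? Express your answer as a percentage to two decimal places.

P = C/r ⇒ r = C/P = $29.31/$287.84 = 0.101827

10.18%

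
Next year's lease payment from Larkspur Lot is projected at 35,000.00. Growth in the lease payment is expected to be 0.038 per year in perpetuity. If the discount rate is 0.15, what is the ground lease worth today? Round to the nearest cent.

Growing perpetuity: P = D₁ / (r − g) = 35,000.0000 / (0.15 − 0.038) = 312,500.00

312500.00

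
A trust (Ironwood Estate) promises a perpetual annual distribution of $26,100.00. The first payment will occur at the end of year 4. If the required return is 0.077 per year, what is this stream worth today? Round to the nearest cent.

Value at end of year 3: C / r = $26,100.00 / 0.077 = $338,961.0390
Discount to today: PV = $338,961.0390 / (1 + 0.077)^3 = $338,961.0390 / 1.249244 = $271,333.03

$271333.03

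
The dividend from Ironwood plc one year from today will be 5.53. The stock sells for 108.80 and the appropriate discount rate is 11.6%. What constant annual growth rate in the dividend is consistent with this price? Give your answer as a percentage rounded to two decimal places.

P = D₁/(r−g) ⇒ g = r − D₁/P = 0.116 − 5.53/108.80 = 0.065173

6.52%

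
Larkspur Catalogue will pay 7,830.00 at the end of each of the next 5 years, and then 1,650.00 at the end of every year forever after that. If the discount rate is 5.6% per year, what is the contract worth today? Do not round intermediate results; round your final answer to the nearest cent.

PV of 5-year annuity: 7,830.00 × [1 − (1+0.056)^−5] / 0.056 = 33344.83612
Perpetuity value at year 5: 1,650.00 / 0.056 = 29464.28571
PV of perpetuity: 29464.28571 / (1+0.056)^5 = 22437.59611
Total PV = 33344.83612 + 22437.59611 = 55782.43223

55782.43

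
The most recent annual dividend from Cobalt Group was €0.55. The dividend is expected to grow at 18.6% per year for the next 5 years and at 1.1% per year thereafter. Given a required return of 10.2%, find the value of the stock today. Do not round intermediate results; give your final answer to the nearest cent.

€12.27

D_1 = 0.65230
D_2 = 0.77363
D_3 = 0.91752
D_4 = 1.08818
D_5 = 1.29058
Terminal value at year 5: TV = D_5×(1+g_2)/(r−g_2) = 1.30478/0.091 = 14.33824
P_0 = D_1/(1+r)^1 + D_2/(1+r)^2 + D_3/(1+r)^3 + D_4/(1+r)^4 + D_5/(1+r)^5 + TV/(1+r)^5
    = 0.59192 + 0.63704 + 0.68560 + 0.73786 + 0.79411 + 8.82242 = 12.26896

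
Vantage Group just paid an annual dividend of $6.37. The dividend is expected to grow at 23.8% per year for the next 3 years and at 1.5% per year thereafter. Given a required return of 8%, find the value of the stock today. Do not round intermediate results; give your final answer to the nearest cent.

$175.09

D_1 = 7.88606
D_2 = 9.76294
D_3 = 12.08652
Terminal value at year 3: TV = D_3×(1+g_2)/(r−g_2) = 12.26782/0.065 = 188.73570
P_0 = D_1/(1+r)^1 + D_2/(1+r)^2 + D_3/(1+r)^3 + TV/(1+r)^3
    = 7.30191 + 8.37015 + 9.59467 + 149.82448 = 175.09121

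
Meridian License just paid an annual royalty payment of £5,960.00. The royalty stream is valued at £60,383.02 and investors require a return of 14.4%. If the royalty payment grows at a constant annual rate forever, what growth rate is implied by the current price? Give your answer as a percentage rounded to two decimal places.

4.12%

P = D₀(1+g)/(r−g) ⇒ P(r−g) = D₀(1+g) ⇒ g(P+D₀) = P·r − D₀
g = (P·r − D₀)/(P + D₀) = (£60,383.02×0.144 − £5,960.00) / (£60,383.02 + £5,960.00) = 0.041227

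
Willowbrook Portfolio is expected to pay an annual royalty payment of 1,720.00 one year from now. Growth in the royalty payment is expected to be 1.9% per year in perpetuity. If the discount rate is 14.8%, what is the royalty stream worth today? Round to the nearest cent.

13333.33

Growing perpetuity: P = D₁ / (r − g) = 1,720.0000 / (0.148 − 0.019) = 13,333.33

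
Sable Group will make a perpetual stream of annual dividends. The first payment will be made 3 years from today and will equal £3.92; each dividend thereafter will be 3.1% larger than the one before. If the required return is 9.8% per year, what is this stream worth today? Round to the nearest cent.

Value at end of year 2: C₁ / (r − g) = £3.92 / (0.098 − 0.031) = £58.5075
Discount to today: PV = £58.5075 / (1 + 0.098)^2 = £58.5075 / 1.205604 = £48.53

£48.53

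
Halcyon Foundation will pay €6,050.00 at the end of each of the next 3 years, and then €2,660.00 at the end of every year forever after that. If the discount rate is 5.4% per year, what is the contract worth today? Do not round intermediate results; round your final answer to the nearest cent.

PV of 3-year annuity: €6,050.00 × [1 − (1+0.054)^−3] / 0.054 = 16352.93573
Perpetuity value at year 3: €2,660.00 / 0.054 = 49259.25926
PV of perpetuity: 49259.25926 / (1+0.054)^3 = 42069.37347
Total PV = 16352.93573 + 42069.37347 = 58422.30920

€58422.31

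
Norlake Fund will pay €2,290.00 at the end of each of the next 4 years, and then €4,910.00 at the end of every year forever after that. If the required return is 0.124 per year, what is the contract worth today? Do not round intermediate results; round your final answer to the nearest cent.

PV of 4-year annuity: €2,290.00 × [1 − (1+0.124)^−4] / 0.124 = 6897.33717
Perpetuity value at year 4: €4,910.00 / 0.124 = 39596.77419
PV of perpetuity: 39596.77419 / (1+0.124)^4 = 24808.16045
Total PV = 6897.33717 + 24808.16045 = 31705.49761

€31705.50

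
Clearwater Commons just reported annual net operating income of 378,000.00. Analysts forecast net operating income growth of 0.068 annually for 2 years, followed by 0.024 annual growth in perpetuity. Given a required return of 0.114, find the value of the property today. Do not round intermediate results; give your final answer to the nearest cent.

D_1 = 403704.00000
D_2 = 431155.87200
Terminal value at year 2: TV = D_2×(1+g_2)/(r−g_2) = 441503.61293/0.09 = 4905595.69920
P_0 = D_1/(1+r)^1 + D_2/(1+r)^2 + TV/(1+r)^2
    = 362391.38241 + 347427.28583 + 3952950.45206 = 4662769.12029

4662769.12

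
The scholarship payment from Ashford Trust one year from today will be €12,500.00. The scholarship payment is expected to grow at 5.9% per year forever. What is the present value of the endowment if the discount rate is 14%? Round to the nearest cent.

Growing perpetuity: P = D₁ / (r − g) = €12,500.0000 / (0.14 − 0.059) = €154,320.99

€154320.99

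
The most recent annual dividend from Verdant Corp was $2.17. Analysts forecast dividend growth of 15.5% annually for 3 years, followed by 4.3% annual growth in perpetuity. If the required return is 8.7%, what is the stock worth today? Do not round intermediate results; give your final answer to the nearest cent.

$69.07

D_1 = 2.50635
D_2 = 2.89483
D_3 = 3.34353
Terminal value at year 3: TV = D_3×(1+g_2)/(r−g_2) = 3.48731/0.044 = 79.25694
P_0 = D_1/(1+r)^1 + D_2/(1+r)^2 + D_3/(1+r)^3 + TV/(1+r)^3
    = 2.30575 + 2.44999 + 2.60326 + 61.70903 = 69.06802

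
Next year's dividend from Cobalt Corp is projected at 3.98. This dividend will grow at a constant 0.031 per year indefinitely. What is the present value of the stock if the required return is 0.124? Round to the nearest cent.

Growing perpetuity: P = D₁ / (r − g) = 3.9800 / (0.124 − 0.031) = 42.80

42.80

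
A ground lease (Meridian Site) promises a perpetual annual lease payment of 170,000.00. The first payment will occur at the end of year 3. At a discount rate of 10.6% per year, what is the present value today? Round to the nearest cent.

1311090.90

Value at end of year 2: C / r = 170,000.00 / 0.106 = 1,603,773.5849
Discount to today: PV = 1,603,773.5849 / (1 + 0.106)^2 = 1,603,773.5849 / 1.223236 = 1,311,090.90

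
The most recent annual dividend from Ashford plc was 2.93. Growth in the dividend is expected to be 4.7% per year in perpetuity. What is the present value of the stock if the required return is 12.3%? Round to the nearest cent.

D₁ = D₀ × (1 + g) = 2.93 × 1.047 = 3.0677
Growing perpetuity: P = D₁ / (r − g) = 3.0677 / (0.123 − 0.047) = 40.36

40.36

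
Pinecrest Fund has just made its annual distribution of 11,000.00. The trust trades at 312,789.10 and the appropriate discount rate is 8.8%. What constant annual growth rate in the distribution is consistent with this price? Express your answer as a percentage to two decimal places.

P = D₀(1+g)/(r−g) ⇒ P(r−g) = D₀(1+g) ⇒ g(P+D₀) = P·r − D₀
g = (P·r − D₀)/(P + D₀) = (312,789.10×0.088 − 11,000.00) / (312,789.10 + 11,000.00) = 0.051038

5.10%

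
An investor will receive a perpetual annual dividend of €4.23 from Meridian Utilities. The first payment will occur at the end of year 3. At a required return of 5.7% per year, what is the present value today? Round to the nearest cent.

€66.42

Value at end of year 2: C / r = €4.23 / 0.057 = €74.2105
Discount to today: PV = €74.2105 / (1 + 0.057)^2 = €74.2105 / 1.117249 = €66.42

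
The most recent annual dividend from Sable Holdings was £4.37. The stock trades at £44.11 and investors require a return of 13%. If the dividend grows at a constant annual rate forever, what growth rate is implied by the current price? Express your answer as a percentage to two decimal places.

P = D₀(1+g)/(r−g) ⇒ P(r−g) = D₀(1+g) ⇒ g(P+D₀) = P·r − D₀
g = (P·r − D₀)/(P + D₀) = (£44.11×0.13 − £4.37) / (£44.11 + £4.37) = 0.028142

2.81%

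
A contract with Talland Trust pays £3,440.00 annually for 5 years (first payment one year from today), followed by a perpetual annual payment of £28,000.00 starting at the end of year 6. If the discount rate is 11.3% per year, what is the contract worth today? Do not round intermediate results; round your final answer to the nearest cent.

PV of 5-year annuity: £3,440.00 × [1 − (1+0.113)^−5] / 0.113 = 12618.51876
Perpetuity value at year 5: £28,000.00 / 0.113 = 247787.61062
PV of perpetuity: 247787.61062 / (1+0.113)^5 = 145078.73702
Total PV = 12618.51876 + 145078.73702 = 157697.25578

£157697.26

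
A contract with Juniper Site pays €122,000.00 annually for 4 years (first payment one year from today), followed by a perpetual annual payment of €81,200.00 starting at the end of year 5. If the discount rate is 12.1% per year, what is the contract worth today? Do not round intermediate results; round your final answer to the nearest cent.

€794737.69

PV of 4-year annuity: €122,000.00 × [1 − (1+0.121)^−4] / 0.121 = 369777.53514
Perpetuity value at year 4: €81,200.00 / 0.121 = 671074.38017
PV of perpetuity: 671074.38017 / (1+0.121)^4 = 424960.15186
Total PV = 369777.53514 + 424960.15186 = 794737.68700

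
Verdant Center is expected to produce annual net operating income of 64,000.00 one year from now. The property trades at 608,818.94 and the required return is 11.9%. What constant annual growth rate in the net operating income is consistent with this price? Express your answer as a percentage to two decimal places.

P = D₁/(r−g) ⇒ g = r − D₁/P = 0.119 − 64,000.00/608,818.94 = 0.013878

1.39%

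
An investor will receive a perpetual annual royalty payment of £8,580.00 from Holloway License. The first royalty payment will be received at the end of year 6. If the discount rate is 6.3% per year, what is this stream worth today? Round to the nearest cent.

£100341.46

Value at end of year 5: C / r = £8,580.00 / 0.063 = £136,190.4762
Discount to today: PV = £136,190.4762 / (1 + 0.063)^5 = £136,190.4762 / 1.357270 = £100,341.46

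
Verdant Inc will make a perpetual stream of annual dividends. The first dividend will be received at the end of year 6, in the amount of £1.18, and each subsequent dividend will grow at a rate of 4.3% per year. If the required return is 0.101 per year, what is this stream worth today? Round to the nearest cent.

£12.58

Value at end of year 5: C₁ / (r − g) = £1.18 / (0.101 − 0.043) = £20.3448
Discount to today: PV = £20.3448 / (1 + 0.101)^5 = £20.3448 / 1.617844 = £12.58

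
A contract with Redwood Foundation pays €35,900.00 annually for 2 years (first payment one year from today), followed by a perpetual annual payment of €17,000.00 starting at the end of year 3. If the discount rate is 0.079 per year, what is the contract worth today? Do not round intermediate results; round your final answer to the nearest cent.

PV of 2-year annuity: €35,900.00 × [1 − (1+0.079)^−2] / 0.079 = 64107.08779
Perpetuity value at year 2: €17,000.00 / 0.079 = 215189.87342
PV of perpetuity: 215189.87342 / (1+0.079)^2 = 184832.75664
Total PV = 64107.08779 + 184832.75664 = 248939.84443

€248939.84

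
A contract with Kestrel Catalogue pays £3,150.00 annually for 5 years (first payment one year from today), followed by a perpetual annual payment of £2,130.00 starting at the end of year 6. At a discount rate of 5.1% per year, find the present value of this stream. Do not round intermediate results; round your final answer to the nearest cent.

£46168.59

PV of 5-year annuity: £3,150.00 × [1 − (1+0.051)^−5] / 0.051 = 13600.23457
Perpetuity value at year 5: £2,130.00 / 0.051 = 41764.70588
PV of perpetuity: 41764.70588 / (1+0.051)^5 = 32568.35679
Total PV = 13600.23457 + 32568.35679 = 46168.59136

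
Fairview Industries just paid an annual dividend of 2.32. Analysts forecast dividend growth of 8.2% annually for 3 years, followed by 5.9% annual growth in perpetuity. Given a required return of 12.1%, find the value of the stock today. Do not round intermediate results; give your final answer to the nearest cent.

42.12

D_1 = 2.51024
D_2 = 2.71608
D_3 = 2.93880
Terminal value at year 3: TV = D_3×(1+g_2)/(r−g_2) = 3.11219/0.062 = 50.19657
P_0 = D_1/(1+r)^1 + D_2/(1+r)^2 + D_3/(1+r)^3 + TV/(1+r)^3
    = 2.23929 + 2.16138 + 2.08619 + 35.63339 = 42.12025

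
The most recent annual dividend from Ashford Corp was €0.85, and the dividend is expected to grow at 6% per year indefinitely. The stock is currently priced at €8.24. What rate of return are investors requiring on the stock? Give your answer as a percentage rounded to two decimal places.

16.93%

D₁ = €0.85 × 1.06 = €0.9010
P = D₁/(r − g) ⇒ r = D₁/P + g = €0.9010/€8.24 + 0.06 = 0.109345 + 0.06 = 0.169345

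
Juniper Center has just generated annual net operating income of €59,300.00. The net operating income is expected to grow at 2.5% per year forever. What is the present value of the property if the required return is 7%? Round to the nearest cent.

D₁ = D₀ × (1 + g) = €59,300.00 × 1.025 = €60,782.5000
Growing perpetuity: P = D₁ / (r − g) = €60,782.5000 / (0.07 − 0.025) = €1,350,722.22

€1350722.22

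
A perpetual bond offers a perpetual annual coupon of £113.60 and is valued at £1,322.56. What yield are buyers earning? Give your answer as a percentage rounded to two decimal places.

P = C/r ⇒ r = C/P = £113.60/£1,322.56 = 0.085894

8.59%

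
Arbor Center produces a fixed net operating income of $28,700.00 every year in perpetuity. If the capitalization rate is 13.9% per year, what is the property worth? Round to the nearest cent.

Level perpetuity: PV = C / r = $28,700.00 / 0.139 = $206,474.82

$206474.82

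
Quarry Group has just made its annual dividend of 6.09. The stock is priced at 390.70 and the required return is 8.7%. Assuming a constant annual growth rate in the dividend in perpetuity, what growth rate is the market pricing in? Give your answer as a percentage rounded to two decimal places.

7.03%

P = D₀(1+g)/(r−g) ⇒ P(r−g) = D₀(1+g) ⇒ g(P+D₀) = P·r − D₀
g = (P·r − D₀)/(P + D₀) = (390.70×0.087 − 6.09) / (390.70 + 6.09) = 0.070317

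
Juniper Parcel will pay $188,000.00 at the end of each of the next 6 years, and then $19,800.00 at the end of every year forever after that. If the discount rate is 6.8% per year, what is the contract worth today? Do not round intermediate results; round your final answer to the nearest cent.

$1097882.58

PV of 6-year annuity: $188,000.00 × [1 − (1+0.068)^−6] / 0.068 = 901669.13840
Perpetuity value at year 6: $19,800.00 / 0.068 = 291176.47059
PV of perpetuity: 291176.47059 / (1+0.068)^6 = 196213.44431
Total PV = 901669.13840 + 196213.44431 = 1097882.58271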